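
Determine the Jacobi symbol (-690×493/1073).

0

By multiplicativity, (-690·493/1073) = (-690/1073)·(493/1073).
First factor (-690/1073):
Reduce the numerator: -690 ≡ 383 (mod 1073), so (-690/1073) = (383/1073).
1073 ≡ 1 (mod 4), so quadratic reciprocity gives (383/1073) = (1073/383). Reduce: 1073 ≡ 307 (mod 383). Now have (307/383).
Both 307 ≡ 3 and 383 ≡ 3 (mod 4), so reciprocity gives (307/383) = -(383/307). Reduce: 383 ≡ 76 (mod 307). Now have -(76/307).
Factor out 2: 76 = 2^2·19. Since 307 ≡ 3 (mod 8), (2/307) = -1, and (2/307)^2 = +1. Now have -(19/307).
Both 19 ≡ 3 and 307 ≡ 3 (mod 4), so reciprocity gives (19/307) = -(307/19). Reduce: 307 ≡ 3 (mod 19). Now have (3/19).
Both 3 ≡ 3 and 19 ≡ 3 (mod 4), so reciprocity gives (3/19) = -(19/3). Reduce: 19 ≡ 1 (mod 3). Now have -(1/3).
(1/3) = 1. Collecting the sign factors: -1.
Second factor (493/1073):
493 ≡ 1 (mod 4), so quadratic reciprocity gives (493/1073) = (1073/493). Reduce: 1073 ≡ 87 (mod 493). Now have (87/493).
493 ≡ 1 (mod 4), so quadratic reciprocity gives (87/493) = (493/87). Reduce: 493 ≡ 58 (mod 87). Now have (58/87).
Factor out 2: 58 = 2·29. Since 87 ≡ 7 (mod 8), (2/87) = +1. Now have (29/87).
29 ≡ 1 (mod 4), so quadratic reciprocity gives (29/87) = (87/29). Reduce: 87 ≡ 0 (mod 29). Now have (0/29).
The numerator is now 0 with denominator 29 > 1: the symbol is 0.
Product: (-1)·(0) = 0.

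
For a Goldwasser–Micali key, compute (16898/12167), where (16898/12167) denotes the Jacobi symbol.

1

(16898/12167)
  = (4731/12167)    [16898 ≡ 4731 mod 12167]
  = -(12167/4731)    [QR: both ≡ 3 mod 4, sign flips]
  = -(2705/4731)    [12167 ≡ 2705 mod 4731]
  = -(4731/2705)    [QR: 2705 ≡ 1 mod 4, sign kept]
  = -(2026/2705)    [4731 ≡ 2026 mod 2705]
  = -(1013/2705)    [2705 ≡ 1 mod 8 ⇒ (2/2705) = +1]
  = -(2705/1013)    [QR: 1013 ≡ 1 mod 4, sign kept]
  = -(679/1013)    [2705 ≡ 679 mod 1013]
  = -(1013/679)    [QR: 1013 ≡ 1 mod 4, sign kept]
  = -(334/679)    [1013 ≡ 334 mod 679]
  = -(167/679)    [679 ≡ 7 mod 8 ⇒ (2/679) = +1]
  = (679/167)    [QR: both ≡ 3 mod 4, sign flips]
  = (11/167)    [679 ≡ 11 mod 167]
  = -(167/11)    [QR: both ≡ 3 mod 4, sign flips]
  = -(2/11)    [167 ≡ 2 mod 11]
  = (1/11)    [11 ≡ 3 mod 8 ⇒ (2/11) = -1]
  = 1    [(1/11) = 1]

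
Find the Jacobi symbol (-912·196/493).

By multiplicativity, (-912·196/493) = (-912/493)·(196/493).
First factor (-912/493):
(-912/493)
  = (74/493)    [-912 ≡ 74 mod 493]
  = -(37/493)    [493 ≡ 5 mod 8 ⇒ (2/493) = -1]
  = -(493/37)    [QR: 37 ≡ 1 mod 4, sign kept]
  = -(12/37)    [493 ≡ 12 mod 37]
  = -(3/37)    [37 ≡ 5 mod 8 ⇒ (2/37)^2 = +1]
  = -(37/3)    [QR: 37 ≡ 1 mod 4, sign kept]
  = -(1/3)    [37 ≡ 1 mod 3]
  = -1    [(1/3) = 1]
Second factor (196/493):
(196/493)
  = (49/493)    [493 ≡ 5 mod 8 ⇒ (2/493)^2 = +1]
  = (493/49)    [QR: 49 ≡ 1 mod 4, sign kept]
  = (3/49)    [493 ≡ 3 mod 49]
  = (49/3)    [QR: 49 ≡ 1 mod 4, sign kept]
  = (1/3)    [49 ≡ 1 mod 3]
  = 1    [(1/3) = 1]
Product: (-1)·(1) = -1.

-1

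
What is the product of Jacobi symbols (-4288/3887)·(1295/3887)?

By multiplicativity, (-4288·1295/3887) = (-4288/3887)·(1295/3887).
First factor (-4288/3887):
Reduce the numerator: -4288 ≡ 3486 (mod 3887), so (-4288/3887) = (3486/3887).
Factor out 2: 3486 = 2·1743. Since 3887 ≡ 7 (mod 8), (2/3887) = +1. Now have (1743/3887).
Both 1743 ≡ 3 and 3887 ≡ 3 (mod 4), so reciprocity gives (1743/3887) = -(3887/1743). Reduce: 3887 ≡ 401 (mod 1743). Now have -(401/1743).
401 ≡ 1 (mod 4), so quadratic reciprocity gives (401/1743) = (1743/401). Reduce: 1743 ≡ 139 (mod 401). Now have -(139/401).
401 ≡ 1 (mod 4), so quadratic reciprocity gives (139/401) = (401/139). Reduce: 401 ≡ 123 (mod 139). Now have -(123/139).
Both 123 ≡ 3 and 139 ≡ 3 (mod 4), so reciprocity gives (123/139) = -(139/123). Reduce: 139 ≡ 16 (mod 123). Now have (16/123).
Factor out 2: 16 = 2^4. Since 123 ≡ 3 (mod 8), (2/123) = -1, and (2/123)^4 = +1. Now have (1/123).
(1/123) = 1. Collecting the sign factors: 1.
Second factor (1295/3887):
Both 1295 ≡ 3 and 3887 ≡ 3 (mod 4), so reciprocity gives (1295/3887) = -(3887/1295). Reduce: 3887 ≡ 2 (mod 1295). Now have -(2/1295).
Factor out 2: 2 = 2. Since 1295 ≡ 7 (mod 8), (2/1295) = +1. Now have -(1/1295).
(1/1295) = 1. Collecting the sign factors: -1.
Product: (1)·(-1) = -1.

-1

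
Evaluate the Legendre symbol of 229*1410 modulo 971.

-1

By multiplicativity, (229·1410/971) = (229/971)·(1410/971).
First factor (229/971):
(229/971)
  = (971/229)    [QR: 229 ≡ 1 mod 4, sign kept]
  = (55/229)    [971 ≡ 55 mod 229]
  = (229/55)    [QR: 229 ≡ 1 mod 4, sign kept]
  = (9/55)    [229 ≡ 9 mod 55]
  = (55/9)    [QR: 9 ≡ 1 mod 4, sign kept]
  = (1/9)    [55 ≡ 1 mod 9]
  = 1    [(1/9) = 1]
Second factor (1410/971):
(1410/971)
  = (439/971)    [1410 ≡ 439 mod 971]
  = -(971/439)    [QR: both ≡ 3 mod 4, sign flips]
  = -(93/439)    [971 ≡ 93 mod 439]
  = -(439/93)    [QR: 93 ≡ 1 mod 4, sign kept]
  = -(67/93)    [439 ≡ 67 mod 93]
  = -(93/67)    [QR: 93 ≡ 1 mod 4, sign kept]
  = -(26/67)    [93 ≡ 26 mod 67]
  = (13/67)    [67 ≡ 3 mod 8 ⇒ (2/67) = -1]
  = (67/13)    [QR: 13 ≡ 1 mod 4, sign kept]
  = (2/13)    [67 ≡ 2 mod 13]
  = -(1/13)    [13 ≡ 5 mod 8 ⇒ (2/13) = -1]
  = -1    [(1/13) = 1]
Product: (1)·(-1) = -1.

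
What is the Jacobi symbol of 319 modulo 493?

0

493 ≡ 1 (mod 4), so quadratic reciprocity gives (319|493) = (493|319). Reduce: 493 ≡ 174 (mod 319). Now have (174|319).
Factor out 2: 174 = 2·87. Since 319 ≡ 7 (mod 8), (2|319) = +1. Now have (87|319).
Both 87 ≡ 3 and 319 ≡ 3 (mod 4), so reciprocity gives (87|319) = -(319|87). Reduce: 319 ≡ 58 (mod 87). Now have -(58|87).
Factor out 2: 58 = 2·29. Since 87 ≡ 7 (mod 8), (2|87) = +1. Now have -(29|87).
29 ≡ 1 (mod 4), so quadratic reciprocity gives (29|87) = (87|29). Reduce: 87 ≡ 0 (mod 29). Now have -(0|29).
The numerator is now 0 with denominator 29 > 1: the symbol is 0.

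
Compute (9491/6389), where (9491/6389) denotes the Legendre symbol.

-1

(9491/6389)
  = (3102/6389)    [9491 ≡ 3102 mod 6389]
  = -(1551/6389)    [6389 ≡ 5 mod 8 ⇒ (2/6389) = -1]
  = -(6389/1551)    [QR: 6389 ≡ 1 mod 4, sign kept]
  = -(185/1551)    [6389 ≡ 185 mod 1551]
  = -(1551/185)    [QR: 185 ≡ 1 mod 4, sign kept]
  = -(71/185)    [1551 ≡ 71 mod 185]
  = -(185/71)    [QR: 185 ≡ 1 mod 4, sign kept]
  = -(43/71)    [185 ≡ 43 mod 71]
  = (71/43)    [QR: both ≡ 3 mod 4, sign flips]
  = (28/43)    [71 ≡ 28 mod 43]
  = (7/43)    [43 ≡ 3 mod 8 ⇒ (2/43)^2 = +1]
  = -(43/7)    [QR: both ≡ 3 mod 4, sign flips]
  = -(1/7)    [43 ≡ 1 mod 7]
  = -1    [(1/7) = 1]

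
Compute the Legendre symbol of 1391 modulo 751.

(1391/751)
  = (640/751)    [1391 ≡ 640 mod 751]
  = (5/751)    [751 ≡ 7 mod 8 ⇒ (2/751)^7 = +1]
  = (751/5)    [QR: 5 ≡ 1 mod 4, sign kept]
  = (1/5)    [751 ≡ 1 mod 5]
  = 1    [(1/5) = 1]

1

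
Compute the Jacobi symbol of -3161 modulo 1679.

(-3161/1679)
  = -(3161/1679)    [1679 ≡ 3 mod 4 ⇒ (-1/1679) = -1]
  = -(1482/1679)    [3161 ≡ 1482 mod 1679]
  = -(741/1679)    [1679 ≡ 7 mod 8 ⇒ (2/1679) = +1]
  = -(1679/741)    [QR: 741 ≡ 1 mod 4, sign kept]
  = -(197/741)    [1679 ≡ 197 mod 741]
  = -(741/197)    [QR: 197 ≡ 1 mod 4, sign kept]
  = -(150/197)    [741 ≡ 150 mod 197]
  = (75/197)    [197 ≡ 5 mod 8 ⇒ (2/197) = -1]
  = (197/75)    [QR: 197 ≡ 1 mod 4, sign kept]
  = (47/75)    [197 ≡ 47 mod 75]
  = -(75/47)    [QR: both ≡ 3 mod 4, sign flips]
  = -(28/47)    [75 ≡ 28 mod 47]
  = -(7/47)    [47 ≡ 7 mod 8 ⇒ (2/47)^2 = +1]
  = (47/7)    [QR: both ≡ 3 mod 4, sign flips]
  = (5/7)    [47 ≡ 5 mod 7]
  = (7/5)    [QR: 5 ≡ 1 mod 4, sign kept]
  = (2/5)    [7 ≡ 2 mod 5]
  = -(1/5)    [5 ≡ 5 mod 8 ⇒ (2/5) = -1]
  = -1    [(1/5) = 1]

-1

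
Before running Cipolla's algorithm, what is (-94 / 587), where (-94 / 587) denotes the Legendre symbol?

1

Pull out -1: (-94 / 587) = (-1 / 587)·(94 / 587). Since 587 ≡ 3 (mod 4), (-1 / 587) = -1. Now have -(94 / 587).
Factor out 2: 94 = 2·47. Since 587 ≡ 3 (mod 8), (2 / 587) = -1. Now have (47 / 587).
Both 47 ≡ 3 and 587 ≡ 3 (mod 4), so reciprocity gives (47 / 587) = -(587 / 47). Reduce: 587 ≡ 23 (mod 47). Now have -(23 / 47).
Both 23 ≡ 3 and 47 ≡ 3 (mod 4), so reciprocity gives (23 / 47) = -(47 / 23). Reduce: 47 ≡ 1 (mod 23). Now have (1 / 23).
(1 / 23) = 1. Collecting the sign factors: 1.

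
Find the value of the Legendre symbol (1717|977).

(1717|977)
  = (740|977)    [1717 ≡ 740 mod 977]
  = (185|977)    [977 ≡ 1 mod 8 ⇒ (2|977)^2 = +1]
  = (977|185)    [QR: 185 ≡ 1 mod 4, sign kept]
  = (52|185)    [977 ≡ 52 mod 185]
  = (13|185)    [185 ≡ 1 mod 8 ⇒ (2|185)^2 = +1]
  = (185|13)    [QR: 13 ≡ 1 mod 4, sign kept]
  = (3|13)    [185 ≡ 3 mod 13]
  = (13|3)    [QR: 13 ≡ 1 mod 4, sign kept]
  = (1|3)    [13 ≡ 1 mod 3]
  = 1    [(1|3) = 1]

1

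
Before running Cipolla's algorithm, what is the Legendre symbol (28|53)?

Factor out 2: 28 = 2^2·7. Since 53 ≡ 5 (mod 8), (2|53) = -1, and (2|53)^2 = +1. Now have (7|53).
53 ≡ 1 (mod 4), so quadratic reciprocity gives (7|53) = (53|7). Reduce: 53 ≡ 4 (mod 7). Now have (4|7).
Factor out 2: 4 = 2^2. Since 7 ≡ 7 (mod 8), (2|7) = +1, and (2|7)^2 = +1. Now have (1|7).
(1|7) = 1. Collecting the sign factors: 1.

1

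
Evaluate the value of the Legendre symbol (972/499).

-1

Reduce the numerator: 972 ≡ 473 (mod 499), so (972/499) = (473/499).
473 ≡ 1 (mod 4), so quadratic reciprocity gives (473/499) = (499/473). Reduce: 499 ≡ 26 (mod 473). Now have (26/473).
Factor out 2: 26 = 2·13. Since 473 ≡ 1 (mod 8), (2/473) = +1. Now have (13/473).
13 ≡ 1 (mod 4), so quadratic reciprocity gives (13/473) = (473/13). Reduce: 473 ≡ 5 (mod 13). Now have (5/13).
5 ≡ 1 (mod 4), so quadratic reciprocity gives (5/13) = (13/5). Reduce: 13 ≡ 3 (mod 5). Now have (3/5).
5 ≡ 1 (mod 4), so quadratic reciprocity gives (3/5) = (5/3). Reduce: 5 ≡ 2 (mod 3). Now have (2/3).
Factor out 2: 2 = 2. Since 3 ≡ 3 (mod 8), (2/3) = -1. Now have -(1/3).
(1/3) = 1. Collecting the sign factors: -1.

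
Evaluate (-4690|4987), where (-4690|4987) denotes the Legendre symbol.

1

Pull out -1: (-4690|4987) = (-1|4987)·(4690|4987). Since 4987 ≡ 3 (mod 4), (-1|4987) = -1. Now have -(4690|4987).
Factor out 2: 4690 = 2·2345. Since 4987 ≡ 3 (mod 8), (2|4987) = -1. Now have (2345|4987).
2345 ≡ 1 (mod 4), so quadratic reciprocity gives (2345|4987) = (4987|2345). Reduce: 4987 ≡ 297 (mod 2345). Now have (297|2345).
297 ≡ 1 (mod 4), so quadratic reciprocity gives (297|2345) = (2345|297). Reduce: 2345 ≡ 266 (mod 297). Now have (266|297).
Factor out 2: 266 = 2·133. Since 297 ≡ 1 (mod 8), (2|297) = +1. Now have (133|297).
133 ≡ 1 (mod 4), so quadratic reciprocity gives (133|297) = (297|133). Reduce: 297 ≡ 31 (mod 133). Now have (31|133).
133 ≡ 1 (mod 4), so quadratic reciprocity gives (31|133) = (133|31). Reduce: 133 ≡ 9 (mod 31). Now have (9|31).
9 ≡ 1 (mod 4), so quadratic reciprocity gives (9|31) = (31|9). Reduce: 31 ≡ 4 (mod 9). Now have (4|9).
Factor out 2: 4 = 2^2. Since 9 ≡ 1 (mod 8), (2|9) = +1, and (2|9)^2 = +1. Now have (1|9).
(1|9) = 1. Collecting the sign factors: 1.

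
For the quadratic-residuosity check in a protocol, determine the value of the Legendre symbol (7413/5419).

(7413/5419)
  = (1994/5419)    [7413 ≡ 1994 mod 5419]
  = -(997/5419)    [5419 ≡ 3 mod 8 ⇒ (2/5419) = -1]
  = -(5419/997)    [QR: 997 ≡ 1 mod 4, sign kept]
  = -(434/997)    [5419 ≡ 434 mod 997]
  = (217/997)    [997 ≡ 5 mod 8 ⇒ (2/997) = -1]
  = (997/217)    [QR: 217 ≡ 1 mod 4, sign kept]
  = (129/217)    [997 ≡ 129 mod 217]
  = (217/129)    [QR: 129 ≡ 1 mod 4, sign kept]
  = (88/129)    [217 ≡ 88 mod 129]
  = (11/129)    [129 ≡ 1 mod 8 ⇒ (2/129)^3 = +1]
  = (129/11)    [QR: 129 ≡ 1 mod 4, sign kept]
  = (8/11)    [129 ≡ 8 mod 11]
  = -(1/11)    [11 ≡ 3 mod 8 ⇒ (2/11)^3 = -1]
  = -1    [(1/11) = 1]

-1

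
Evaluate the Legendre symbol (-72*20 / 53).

1

By multiplicativity, (-72·20 / 53) = (-72 / 53)·(20 / 53).
First factor (-72 / 53):
Pull out -1: (-72 / 53) = (-1 / 53)·(72 / 53). Since 53 ≡ 1 (mod 4), (-1 / 53) = +1. Now have (72 / 53).
Reduce the numerator: 72 ≡ 19 (mod 53), so (72 / 53) = (19 / 53).
53 ≡ 1 (mod 4), so quadratic reciprocity gives (19 / 53) = (53 / 19). Reduce: 53 ≡ 15 (mod 19). Now have (15 / 19).
Both 15 ≡ 3 and 19 ≡ 3 (mod 4), so reciprocity gives (15 / 19) = -(19 / 15). Reduce: 19 ≡ 4 (mod 15). Now have -(4 / 15).
Factor out 2: 4 = 2^2. Since 15 ≡ 7 (mod 8), (2 / 15) = +1, and (2 / 15)^2 = +1. Now have -(1 / 15).
(1 / 15) = 1. Collecting the sign factors: -1.
Second factor (20 / 53):
Factor out 2: 20 = 2^2·5. Since 53 ≡ 5 (mod 8), (2 / 53) = -1, and (2 / 53)^2 = +1. Now have (5 / 53).
5 ≡ 1 (mod 4), so quadratic reciprocity gives (5 / 53) = (53 / 5). Reduce: 53 ≡ 3 (mod 5). Now have (3 / 5).
5 ≡ 1 (mod 4), so quadratic reciprocity gives (3 / 5) = (5 / 3). Reduce: 5 ≡ 2 (mod 3). Now have (2 / 3).
Factor out 2: 2 = 2. Since 3 ≡ 3 (mod 8), (2 / 3) = -1. Now have -(1 / 3).
(1 / 3) = 1. Collecting the sign factors: -1.
Product: (-1)·(-1) = 1.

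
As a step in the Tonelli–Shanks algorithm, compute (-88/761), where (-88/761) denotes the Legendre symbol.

-1

Pull out -1: (-88/761) = (-1/761)·(88/761). Since 761 ≡ 1 (mod 4), (-1/761) = +1. Now have (88/761).
Factor out 2: 88 = 2^3·11. Since 761 ≡ 1 (mod 8), (2/761) = +1, and (2/761)^3 = +1. Now have (11/761).
761 ≡ 1 (mod 4), so quadratic reciprocity gives (11/761) = (761/11). Reduce: 761 ≡ 2 (mod 11). Now have (2/11).
Factor out 2: 2 = 2. Since 11 ≡ 3 (mod 8), (2/11) = -1. Now have -(1/11).
(1/11) = 1. Collecting the sign factors: -1.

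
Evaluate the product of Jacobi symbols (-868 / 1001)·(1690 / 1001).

By multiplicativity, (-868·1690 / 1001) = (-868 / 1001)·(1690 / 1001).
First factor (-868 / 1001):
(-868 / 1001)
  = (868 / 1001)    [1001 ≡ 1 mod 4 ⇒ (-1 / 1001) = +1]
  = (217 / 1001)    [1001 ≡ 1 mod 8 ⇒ (2 / 1001)^2 = +1]
  = (1001 / 217)    [QR: 217 ≡ 1 mod 4, sign kept]
  = (133 / 217)    [1001 ≡ 133 mod 217]
  = (217 / 133)    [QR: 133 ≡ 1 mod 4, sign kept]
  = (84 / 133)    [217 ≡ 84 mod 133]
  = (21 / 133)    [133 ≡ 5 mod 8 ⇒ (2 / 133)^2 = +1]
  = (133 / 21)    [QR: 21 ≡ 1 mod 4, sign kept]
  = (7 / 21)    [133 ≡ 7 mod 21]
  = (21 / 7)    [QR: 21 ≡ 1 mod 4, sign kept]
  = (0 / 7)    [21 ≡ 0 mod 7]
  = 0    [numerator 0, gcd > 1]
Second factor (1690 / 1001):
(1690 / 1001)
  = (689 / 1001)    [1690 ≡ 689 mod 1001]
  = (1001 / 689)    [QR: 689 ≡ 1 mod 4, sign kept]
  = (312 / 689)    [1001 ≡ 312 mod 689]
  = (39 / 689)    [689 ≡ 1 mod 8 ⇒ (2 / 689)^3 = +1]
  = (689 / 39)    [QR: 689 ≡ 1 mod 4, sign kept]
  = (26 / 39)    [689 ≡ 26 mod 39]
  = (13 / 39)    [39 ≡ 7 mod 8 ⇒ (2 / 39) = +1]
  = (39 / 13)    [QR: 13 ≡ 1 mod 4, sign kept]
  = (0 / 13)    [39 ≡ 0 mod 13]
  = 0    [numerator 0, gcd > 1]
Product: (0)·(0) = 0.

0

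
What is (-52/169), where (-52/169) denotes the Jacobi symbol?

0

(-52/169)
  = (52/169)    [169 ≡ 1 mod 4 ⇒ (-1/169) = +1]
  = (13/169)    [169 ≡ 1 mod 8 ⇒ (2/169)^2 = +1]
  = (169/13)    [QR: 13 ≡ 1 mod 4, sign kept]
  = (0/13)    [169 ≡ 0 mod 13]
  = 0    [numerator 0, gcd > 1]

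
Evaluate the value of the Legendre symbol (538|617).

1

(538|617)
  = (269|617)    [617 ≡ 1 mod 8 ⇒ (2|617) = +1]
  = (617|269)    [QR: 269 ≡ 1 mod 4, sign kept]
  = (79|269)    [617 ≡ 79 mod 269]
  = (269|79)    [QR: 269 ≡ 1 mod 4, sign kept]
  = (32|79)    [269 ≡ 32 mod 79]
  = (1|79)    [79 ≡ 7 mod 8 ⇒ (2|79)^5 = +1]
  = 1    [(1|79) = 1]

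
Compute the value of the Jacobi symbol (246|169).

1

(246|169)
  = (77|169)    [246 ≡ 77 mod 169]
  = (169|77)    [QR: 77 ≡ 1 mod 4, sign kept]
  = (15|77)    [169 ≡ 15 mod 77]
  = (77|15)    [QR: 77 ≡ 1 mod 4, sign kept]
  = (2|15)    [77 ≡ 2 mod 15]
  = (1|15)    [15 ≡ 7 mod 8 ⇒ (2|15) = +1]
  = 1    [(1|15) = 1]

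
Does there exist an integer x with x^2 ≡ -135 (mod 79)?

yes

(-135/79)
  = (23/79)    [-135 ≡ 23 mod 79]
  = -(79/23)    [QR: both ≡ 3 mod 4, sign flips]
  = -(10/23)    [79 ≡ 10 mod 23]
  = -(5/23)    [23 ≡ 7 mod 8 ⇒ (2/23) = +1]
  = -(23/5)    [QR: 5 ≡ 1 mod 4, sign kept]
  = -(3/5)    [23 ≡ 3 mod 5]
  = -(5/3)    [QR: 5 ≡ 1 mod 4, sign kept]
  = -(2/3)    [5 ≡ 2 mod 3]
  = (1/3)    [3 ≡ 3 mod 8 ⇒ (2/3) = -1]
  = 1    [(1/3) = 1]
The Legendre symbol is 1, so x^2 ≡ -135 (mod 79) has solution.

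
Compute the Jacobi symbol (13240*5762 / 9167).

By multiplicativity, (13240·5762 / 9167) = (13240 / 9167)·(5762 / 9167).
First factor (13240 / 9167):
Reduce the numerator: 13240 ≡ 4073 (mod 9167), so (13240 / 9167) = (4073 / 9167).
4073 ≡ 1 (mod 4), so quadratic reciprocity gives (4073 / 9167) = (9167 / 4073). Reduce: 9167 ≡ 1021 (mod 4073). Now have (1021 / 4073).
1021 ≡ 1 (mod 4), so quadratic reciprocity gives (1021 / 4073) = (4073 / 1021). Reduce: 4073 ≡ 1010 (mod 1021). Now have (1010 / 1021).
Factor out 2: 1010 = 2·505. Since 1021 ≡ 5 (mod 8), (2 / 1021) = -1. Now have -(505 / 1021).
505 ≡ 1 (mod 4), so quadratic reciprocity gives (505 / 1021) = (1021 / 505). Reduce: 1021 ≡ 11 (mod 505). Now have -(11 / 505).
505 ≡ 1 (mod 4), so quadratic reciprocity gives (11 / 505) = (505 / 11). Reduce: 505 ≡ 10 (mod 11). Now have -(10 / 11).
Factor out 2: 10 = 2·5. Since 11 ≡ 3 (mod 8), (2 / 11) = -1. Now have (5 / 11).
5 ≡ 1 (mod 4), so quadratic reciprocity gives (5 / 11) = (11 / 5). Reduce: 11 ≡ 1 (mod 5). Now have (1 / 5).
(1 / 5) = 1. Collecting the sign factors: 1.
Second factor (5762 / 9167):
Factor out 2: 5762 = 2·2881. Since 9167 ≡ 7 (mod 8), (2 / 9167) = +1. Now have (2881 / 9167).
2881 ≡ 1 (mod 4), so quadratic reciprocity gives (2881 / 9167) = (9167 / 2881). Reduce: 9167 ≡ 524 (mod 2881). Now have (524 / 2881).
Factor out 2: 524 = 2^2·131. Since 2881 ≡ 1 (mod 8), (2 / 2881) = +1, and (2 / 2881)^2 = +1. Now have (131 / 2881).
2881 ≡ 1 (mod 4), so quadratic reciprocity gives (131 / 2881) = (2881 / 131). Reduce: 2881 ≡ 130 (mod 131). Now have (130 / 131).
Factor out 2: 130 = 2·65. Since 131 ≡ 3 (mod 8), (2 / 131) = -1. Now have -(65 / 131).
65 ≡ 1 (mod 4), so quadratic reciprocity gives (65 / 131) = (131 / 65). Reduce: 131 ≡ 1 (mod 65). Now have -(1 / 65).
(1 / 65) = 1. Collecting the sign factors: -1.
Product: (1)·(-1) = -1.

-1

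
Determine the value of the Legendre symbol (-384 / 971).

1

(-384 / 971)
  = -(384 / 971)    [971 ≡ 3 mod 4 ⇒ (-1 / 971) = -1]
  = (3 / 971)    [971 ≡ 3 mod 8 ⇒ (2 / 971)^7 = -1]
  = -(971 / 3)    [QR: both ≡ 3 mod 4, sign flips]
  = -(2 / 3)    [971 ≡ 2 mod 3]
  = (1 / 3)    [3 ≡ 3 mod 8 ⇒ (2 / 3) = -1]
  = 1    [(1 / 3) = 1]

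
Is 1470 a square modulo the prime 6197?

(1470/6197)
  = -(735/6197)    [6197 ≡ 5 mod 8 ⇒ (2/6197) = -1]
  = -(6197/735)    [QR: 6197 ≡ 1 mod 4, sign kept]
  = -(317/735)    [6197 ≡ 317 mod 735]
  = -(735/317)    [QR: 317 ≡ 1 mod 4, sign kept]
  = -(101/317)    [735 ≡ 101 mod 317]
  = -(317/101)    [QR: 101 ≡ 1 mod 4, sign kept]
  = -(14/101)    [317 ≡ 14 mod 101]
  = (7/101)    [101 ≡ 5 mod 8 ⇒ (2/101) = -1]
  = (101/7)    [QR: 101 ≡ 1 mod 4, sign kept]
  = (3/7)    [101 ≡ 3 mod 7]
  = -(7/3)    [QR: both ≡ 3 mod 4, sign flips]
  = -(1/3)    [7 ≡ 1 mod 3]
  = -1    [(1/3) = 1]
The Legendre symbol is -1, so x^2 ≡ 1470 (mod 6197) has no solution.

no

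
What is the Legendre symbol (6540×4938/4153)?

By multiplicativity, (6540·4938/4153) = (6540/4153)·(4938/4153).
First factor (6540/4153):
(6540/4153)
  = (2387/4153)    [6540 ≡ 2387 mod 4153]
  = (4153/2387)    [QR: 4153 ≡ 1 mod 4, sign kept]
  = (1766/2387)    [4153 ≡ 1766 mod 2387]
  = -(883/2387)    [2387 ≡ 3 mod 8 ⇒ (2/2387) = -1]
  = (2387/883)    [QR: both ≡ 3 mod 4, sign flips]
  = (621/883)    [2387 ≡ 621 mod 883]
  = (883/621)    [QR: 621 ≡ 1 mod 4, sign kept]
  = (262/621)    [883 ≡ 262 mod 621]
  = -(131/621)    [621 ≡ 5 mod 8 ⇒ (2/621) = -1]
  = -(621/131)    [QR: 621 ≡ 1 mod 4, sign kept]
  = -(97/131)    [621 ≡ 97 mod 131]
  = -(131/97)    [QR: 97 ≡ 1 mod 4, sign kept]
  = -(34/97)    [131 ≡ 34 mod 97]
  = -(17/97)    [97 ≡ 1 mod 8 ⇒ (2/97) = +1]
  = -(97/17)    [QR: 17 ≡ 1 mod 4, sign kept]
  = -(12/17)    [97 ≡ 12 mod 17]
  = -(3/17)    [17 ≡ 1 mod 8 ⇒ (2/17)^2 = +1]
  = -(17/3)    [QR: 17 ≡ 1 mod 4, sign kept]
  = -(2/3)    [17 ≡ 2 mod 3]
  = (1/3)    [3 ≡ 3 mod 8 ⇒ (2/3) = -1]
  = 1    [(1/3) = 1]
Second factor (4938/4153):
(4938/4153)
  = (785/4153)    [4938 ≡ 785 mod 4153]
  = (4153/785)    [QR: 785 ≡ 1 mod 4, sign kept]
  = (228/785)    [4153 ≡ 228 mod 785]
  = (57/785)    [785 ≡ 1 mod 8 ⇒ (2/785)^2 = +1]
  = (785/57)    [QR: 57 ≡ 1 mod 4, sign kept]
  = (44/57)    [785 ≡ 44 mod 57]
  = (11/57)    [57 ≡ 1 mod 8 ⇒ (2/57)^2 = +1]
  = (57/11)    [QR: 57 ≡ 1 mod 4, sign kept]
  = (2/11)    [57 ≡ 2 mod 11]
  = -(1/11)    [11 ≡ 3 mod 8 ⇒ (2/11) = -1]
  = -1    [(1/11) = 1]
Product: (1)·(-1) = -1.

-1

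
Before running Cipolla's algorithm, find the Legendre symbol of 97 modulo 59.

(97 / 59)
  = (38 / 59)    [97 ≡ 38 mod 59]
  = -(19 / 59)    [59 ≡ 3 mod 8 ⇒ (2 / 59) = -1]
  = (59 / 19)    [QR: both ≡ 3 mod 4, sign flips]
  = (2 / 19)    [59 ≡ 2 mod 19]
  = -(1 / 19)    [19 ≡ 3 mod 8 ⇒ (2 / 19) = -1]
  = -1    [(1 / 19) = 1]

-1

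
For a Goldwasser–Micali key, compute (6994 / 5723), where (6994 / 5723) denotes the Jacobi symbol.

1

(6994 / 5723)
  = (1271 / 5723)    [6994 ≡ 1271 mod 5723]
  = -(5723 / 1271)    [QR: both ≡ 3 mod 4, sign flips]
  = -(639 / 1271)    [5723 ≡ 639 mod 1271]
  = (1271 / 639)    [QR: both ≡ 3 mod 4, sign flips]
  = (632 / 639)    [1271 ≡ 632 mod 639]
  = (79 / 639)    [639 ≡ 7 mod 8 ⇒ (2 / 639)^3 = +1]
  = -(639 / 79)    [QR: both ≡ 3 mod 4, sign flips]
  = -(7 / 79)    [639 ≡ 7 mod 79]
  = (79 / 7)    [QR: both ≡ 3 mod 4, sign flips]
  = (2 / 7)    [79 ≡ 2 mod 7]
  = (1 / 7)    [7 ≡ 7 mod 8 ⇒ (2 / 7) = +1]
  = 1    [(1 / 7) = 1]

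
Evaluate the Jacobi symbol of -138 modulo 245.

Reduce the numerator: -138 ≡ 107 (mod 245), so (-138 / 245) = (107 / 245).
245 ≡ 1 (mod 4), so quadratic reciprocity gives (107 / 245) = (245 / 107). Reduce: 245 ≡ 31 (mod 107). Now have (31 / 107).
Both 31 ≡ 3 and 107 ≡ 3 (mod 4), so reciprocity gives (31 / 107) = -(107 / 31). Reduce: 107 ≡ 14 (mod 31). Now have -(14 / 31).
Factor out 2: 14 = 2·7. Since 31 ≡ 7 (mod 8), (2 / 31) = +1. Now have -(7 / 31).
Both 7 ≡ 3 and 31 ≡ 3 (mod 4), so reciprocity gives (7 / 31) = -(31 / 7). Reduce: 31 ≡ 3 (mod 7). Now have (3 / 7).
Both 3 ≡ 3 and 7 ≡ 3 (mod 4), so reciprocity gives (3 / 7) = -(7 / 3). Reduce: 7 ≡ 1 (mod 3). Now have -(1 / 3).
(1 / 3) = 1. Collecting the sign factors: -1.

-1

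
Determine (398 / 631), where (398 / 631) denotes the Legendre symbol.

Factor out 2: 398 = 2·199. Since 631 ≡ 7 (mod 8), (2 / 631) = +1. Now have (199 / 631).
Both 199 ≡ 3 and 631 ≡ 3 (mod 4), so reciprocity gives (199 / 631) = -(631 / 199). Reduce: 631 ≡ 34 (mod 199). Now have -(34 / 199).
Factor out 2: 34 = 2·17. Since 199 ≡ 7 (mod 8), (2 / 199) = +1. Now have -(17 / 199).
17 ≡ 1 (mod 4), so quadratic reciprocity gives (17 / 199) = (199 / 17). Reduce: 199 ≡ 12 (mod 17). Now have -(12 / 17).
Factor out 2: 12 = 2^2·3. Since 17 ≡ 1 (mod 8), (2 / 17) = +1, and (2 / 17)^2 = +1. Now have -(3 / 17).
17 ≡ 1 (mod 4), so quadratic reciprocity gives (3 / 17) = (17 / 3). Reduce: 17 ≡ 2 (mod 3). Now have -(2 / 3).
Factor out 2: 2 = 2. Since 3 ≡ 3 (mod 8), (2 / 3) = -1. Now have (1 / 3).
(1 / 3) = 1. Collecting the sign factors: 1.

1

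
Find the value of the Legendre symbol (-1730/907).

1

Reduce the numerator: -1730 ≡ 84 (mod 907), so (-1730/907) = (84/907).
Factor out 2: 84 = 2^2·21. Since 907 ≡ 3 (mod 8), (2/907) = -1, and (2/907)^2 = +1. Now have (21/907).
21 ≡ 1 (mod 4), so quadratic reciprocity gives (21/907) = (907/21). Reduce: 907 ≡ 4 (mod 21). Now have (4/21).
Factor out 2: 4 = 2^2. Since 21 ≡ 5 (mod 8), (2/21) = -1, and (2/21)^2 = +1. Now have (1/21).
(1/21) = 1. Collecting the sign factors: 1.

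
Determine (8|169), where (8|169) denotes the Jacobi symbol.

1

Factor out 2: 8 = 2^3. Since 169 ≡ 1 (mod 8), (2|169) = +1, and (2|169)^3 = +1. Now have (1|169).
(1|169) = 1. Collecting the sign factors: 1.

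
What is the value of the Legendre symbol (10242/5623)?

Reduce the numerator: 10242 ≡ 4619 (mod 5623), so (10242/5623) = (4619/5623).
Both 4619 ≡ 3 and 5623 ≡ 3 (mod 4), so reciprocity gives (4619/5623) = -(5623/4619). Reduce: 5623 ≡ 1004 (mod 4619). Now have -(1004/4619).
Factor out 2: 1004 = 2^2·251. Since 4619 ≡ 3 (mod 8), (2/4619) = -1, and (2/4619)^2 = +1. Now have -(251/4619).
Both 251 ≡ 3 and 4619 ≡ 3 (mod 4), so reciprocity gives (251/4619) = -(4619/251). Reduce: 4619 ≡ 101 (mod 251). Now have (101/251).
101 ≡ 1 (mod 4), so quadratic reciprocity gives (101/251) = (251/101). Reduce: 251 ≡ 49 (mod 101). Now have (49/101).
49 ≡ 1 (mod 4), so quadratic reciprocity gives (49/101) = (101/49). Reduce: 101 ≡ 3 (mod 49). Now have (3/49).
49 ≡ 1 (mod 4), so quadratic reciprocity gives (3/49) = (49/3). Reduce: 49 ≡ 1 (mod 3). Now have (1/3).
(1/3) = 1. Collecting the sign factors: 1.

1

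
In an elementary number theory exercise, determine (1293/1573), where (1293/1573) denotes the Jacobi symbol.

(1293/1573)
  = (1573/1293)    [QR: 1293 ≡ 1 mod 4, sign kept]
  = (280/1293)    [1573 ≡ 280 mod 1293]
  = -(35/1293)    [1293 ≡ 5 mod 8 ⇒ (2/1293)^3 = -1]
  = -(1293/35)    [QR: 1293 ≡ 1 mod 4, sign kept]
  = -(33/35)    [1293 ≡ 33 mod 35]
  = -(35/33)    [QR: 33 ≡ 1 mod 4, sign kept]
  = -(2/33)    [35 ≡ 2 mod 33]
  = -(1/33)    [33 ≡ 1 mod 8 ⇒ (2/33) = +1]
  = -1    [(1/33) = 1]

-1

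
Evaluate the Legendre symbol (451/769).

769 ≡ 1 (mod 4), so quadratic reciprocity gives (451/769) = (769/451). Reduce: 769 ≡ 318 (mod 451). Now have (318/451).
Factor out 2: 318 = 2·159. Since 451 ≡ 3 (mod 8), (2/451) = -1. Now have -(159/451).
Both 159 ≡ 3 and 451 ≡ 3 (mod 4), so reciprocity gives (159/451) = -(451/159). Reduce: 451 ≡ 133 (mod 159). Now have (133/159).
133 ≡ 1 (mod 4), so quadratic reciprocity gives (133/159) = (159/133). Reduce: 159 ≡ 26 (mod 133). Now have (26/133).
Factor out 2: 26 = 2·13. Since 133 ≡ 5 (mod 8), (2/133) = -1. Now have -(13/133).
13 ≡ 1 (mod 4), so quadratic reciprocity gives (13/133) = (133/13). Reduce: 133 ≡ 3 (mod 13). Now have -(3/13).
13 ≡ 1 (mod 4), so quadratic reciprocity gives (3/13) = (13/3). Reduce: 13 ≡ 1 (mod 3). Now have -(1/3).
(1/3) = 1. Collecting the sign factors: -1.

-1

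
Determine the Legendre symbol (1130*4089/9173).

By multiplicativity, (1130·4089/9173) = (1130/9173)·(4089/9173).
First factor (1130/9173):
Factor out 2: 1130 = 2·565. Since 9173 ≡ 5 (mod 8), (2/9173) = -1. Now have -(565/9173).
565 ≡ 1 (mod 4), so quadratic reciprocity gives (565/9173) = (9173/565). Reduce: 9173 ≡ 133 (mod 565). Now have -(133/565).
133 ≡ 1 (mod 4), so quadratic reciprocity gives (133/565) = (565/133). Reduce: 565 ≡ 33 (mod 133). Now have -(33/133).
33 ≡ 1 (mod 4), so quadratic reciprocity gives (33/133) = (133/33). Reduce: 133 ≡ 1 (mod 33). Now have -(1/33).
(1/33) = 1. Collecting the sign factors: -1.
Second factor (4089/9173):
4089 ≡ 1 (mod 4), so quadratic reciprocity gives (4089/9173) = (9173/4089). Reduce: 9173 ≡ 995 (mod 4089). Now have (995/4089).
4089 ≡ 1 (mod 4), so quadratic reciprocity gives (995/4089) = (4089/995). Reduce: 4089 ≡ 109 (mod 995). Now have (109/995).
109 ≡ 1 (mod 4), so quadratic reciprocity gives (109/995) = (995/109). Reduce: 995 ≡ 14 (mod 109). Now have (14/109).
Factor out 2: 14 = 2·7. Since 109 ≡ 5 (mod 8), (2/109) = -1. Now have -(7/109).
109 ≡ 1 (mod 4), so quadratic reciprocity gives (7/109) = (109/7). Reduce: 109 ≡ 4 (mod 7). Now have -(4/7).
Factor out 2: 4 = 2^2. Since 7 ≡ 7 (mod 8), (2/7) = +1, and (2/7)^2 = +1. Now have -(1/7).
(1/7) = 1. Collecting the sign factors: -1.
Product: (-1)·(-1) = 1.

1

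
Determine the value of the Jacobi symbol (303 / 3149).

1

3149 ≡ 1 (mod 4), so quadratic reciprocity gives (303 / 3149) = (3149 / 303). Reduce: 3149 ≡ 119 (mod 303). Now have (119 / 303).
Both 119 ≡ 3 and 303 ≡ 3 (mod 4), so reciprocity gives (119 / 303) = -(303 / 119). Reduce: 303 ≡ 65 (mod 119). Now have -(65 / 119).
65 ≡ 1 (mod 4), so quadratic reciprocity gives (65 / 119) = (119 / 65). Reduce: 119 ≡ 54 (mod 65). Now have -(54 / 65).
Factor out 2: 54 = 2·27. Since 65 ≡ 1 (mod 8), (2 / 65) = +1. Now have -(27 / 65).
65 ≡ 1 (mod 4), so quadratic reciprocity gives (27 / 65) = (65 / 27). Reduce: 65 ≡ 11 (mod 27). Now have -(11 / 27).
Both 11 ≡ 3 and 27 ≡ 3 (mod 4), so reciprocity gives (11 / 27) = -(27 / 11). Reduce: 27 ≡ 5 (mod 11). Now have (5 / 11).
5 ≡ 1 (mod 4), so quadratic reciprocity gives (5 / 11) = (11 / 5). Reduce: 11 ≡ 1 (mod 5). Now have (1 / 5).
(1 / 5) = 1. Collecting the sign factors: 1.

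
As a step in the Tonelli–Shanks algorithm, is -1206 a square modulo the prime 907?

no

Reduce the numerator: -1206 ≡ 608 (mod 907), so (-1206|907) = (608|907).
Factor out 2: 608 = 2^5·19. Since 907 ≡ 3 (mod 8), (2|907) = -1, and (2|907)^5 = -1. Now have -(19|907).
Both 19 ≡ 3 and 907 ≡ 3 (mod 4), so reciprocity gives (19|907) = -(907|19). Reduce: 907 ≡ 14 (mod 19). Now have (14|19).
Factor out 2: 14 = 2·7. Since 19 ≡ 3 (mod 8), (2|19) = -1. Now have -(7|19).
Both 7 ≡ 3 and 19 ≡ 3 (mod 4), so reciprocity gives (7|19) = -(19|7). Reduce: 19 ≡ 5 (mod 7). Now have (5|7).
5 ≡ 1 (mod 4), so quadratic reciprocity gives (5|7) = (7|5). Reduce: 7 ≡ 2 (mod 5). Now have (2|5).
Factor out 2: 2 = 2. Since 5 ≡ 5 (mod 8), (2|5) = -1. Now have -(1|5).
(1|5) = 1. Collecting the sign factors: -1.
(-1206|907) = -1, and 907 is prime, so -1206 is not a quadratic residue mod 907.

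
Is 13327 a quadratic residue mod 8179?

(13327/8179)
  = (5148/8179)    [13327 ≡ 5148 mod 8179]
  = (1287/8179)    [8179 ≡ 3 mod 8 ⇒ (2/8179)^2 = +1]
  = -(8179/1287)    [QR: both ≡ 3 mod 4, sign flips]
  = -(457/1287)    [8179 ≡ 457 mod 1287]
  = -(1287/457)    [QR: 457 ≡ 1 mod 4, sign kept]
  = -(373/457)    [1287 ≡ 373 mod 457]
  = -(457/373)    [QR: 373 ≡ 1 mod 4, sign kept]
  = -(84/373)    [457 ≡ 84 mod 373]
  = -(21/373)    [373 ≡ 5 mod 8 ⇒ (2/373)^2 = +1]
  = -(373/21)    [QR: 21 ≡ 1 mod 4, sign kept]
  = -(16/21)    [373 ≡ 16 mod 21]
  = -(1/21)    [21 ≡ 5 mod 8 ⇒ (2/21)^4 = +1]
  = -1    [(1/21) = 1]
The Legendre symbol is -1, so x^2 ≡ 13327 (mod 8179) has no solution.

no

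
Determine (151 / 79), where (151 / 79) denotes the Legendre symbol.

(151 / 79)
  = (72 / 79)    [151 ≡ 72 mod 79]
  = (9 / 79)    [79 ≡ 7 mod 8 ⇒ (2 / 79)^3 = +1]
  = (79 / 9)    [QR: 9 ≡ 1 mod 4, sign kept]
  = (7 / 9)    [79 ≡ 7 mod 9]
  = (9 / 7)    [QR: 9 ≡ 1 mod 4, sign kept]
  = (2 / 7)    [9 ≡ 2 mod 7]
  = (1 / 7)    [7 ≡ 7 mod 8 ⇒ (2 / 7) = +1]
  = 1    [(1 / 7) = 1]

1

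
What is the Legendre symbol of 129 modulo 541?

1

129 ≡ 1 (mod 4), so quadratic reciprocity gives (129|541) = (541|129). Reduce: 541 ≡ 25 (mod 129). Now have (25|129).
25 ≡ 1 (mod 4), so quadratic reciprocity gives (25|129) = (129|25). Reduce: 129 ≡ 4 (mod 25). Now have (4|25).
Factor out 2: 4 = 2^2. Since 25 ≡ 1 (mod 8), (2|25) = +1, and (2|25)^2 = +1. Now have (1|25).
(1|25) = 1. Collecting the sign factors: 1.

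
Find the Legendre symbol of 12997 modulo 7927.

(12997/7927)
  = (5070/7927)    [12997 ≡ 5070 mod 7927]
  = (2535/7927)    [7927 ≡ 7 mod 8 ⇒ (2/7927) = +1]
  = -(7927/2535)    [QR: both ≡ 3 mod 4, sign flips]
  = -(322/2535)    [7927 ≡ 322 mod 2535]
  = -(161/2535)    [2535 ≡ 7 mod 8 ⇒ (2/2535) = +1]
  = -(2535/161)    [QR: 161 ≡ 1 mod 4, sign kept]
  = -(120/161)    [2535 ≡ 120 mod 161]
  = -(15/161)    [161 ≡ 1 mod 8 ⇒ (2/161)^3 = +1]
  = -(161/15)    [QR: 161 ≡ 1 mod 4, sign kept]
  = -(11/15)    [161 ≡ 11 mod 15]
  = (15/11)    [QR: both ≡ 3 mod 4, sign flips]
  = (4/11)    [15 ≡ 4 mod 11]
  = (1/11)    [11 ≡ 3 mod 8 ⇒ (2/11)^2 = +1]
  = 1    [(1/11) = 1]

1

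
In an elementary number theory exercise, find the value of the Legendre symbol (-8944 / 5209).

1

(-8944 / 5209)
  = (1474 / 5209)    [-8944 ≡ 1474 mod 5209]
  = (737 / 5209)    [5209 ≡ 1 mod 8 ⇒ (2 / 5209) = +1]
  = (5209 / 737)    [QR: 737 ≡ 1 mod 4, sign kept]
  = (50 / 737)    [5209 ≡ 50 mod 737]
  = (25 / 737)    [737 ≡ 1 mod 8 ⇒ (2 / 737) = +1]
  = (737 / 25)    [QR: 25 ≡ 1 mod 4, sign kept]
  = (12 / 25)    [737 ≡ 12 mod 25]
  = (3 / 25)    [25 ≡ 1 mod 8 ⇒ (2 / 25)^2 = +1]
  = (25 / 3)    [QR: 25 ≡ 1 mod 4, sign kept]
  = (1 / 3)    [25 ≡ 1 mod 3]
  = 1    [(1 / 3) = 1]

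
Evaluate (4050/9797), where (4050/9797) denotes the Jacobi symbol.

(4050/9797)
  = -(2025/9797)    [9797 ≡ 5 mod 8 ⇒ (2/9797) = -1]
  = -(9797/2025)    [QR: 2025 ≡ 1 mod 4, sign kept]
  = -(1697/2025)    [9797 ≡ 1697 mod 2025]
  = -(2025/1697)    [QR: 1697 ≡ 1 mod 4, sign kept]
  = -(328/1697)    [2025 ≡ 328 mod 1697]
  = -(41/1697)    [1697 ≡ 1 mod 8 ⇒ (2/1697)^3 = +1]
  = -(1697/41)    [QR: 41 ≡ 1 mod 4, sign kept]
  = -(16/41)    [1697 ≡ 16 mod 41]
  = -(1/41)    [41 ≡ 1 mod 8 ⇒ (2/41)^4 = +1]
  = -1    [(1/41) = 1]

-1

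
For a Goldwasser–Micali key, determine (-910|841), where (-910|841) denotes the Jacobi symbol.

1

Reduce the numerator: -910 ≡ 772 (mod 841), so (-910|841) = (772|841).
Factor out 2: 772 = 2^2·193. Since 841 ≡ 1 (mod 8), (2|841) = +1, and (2|841)^2 = +1. Now have (193|841).
193 ≡ 1 (mod 4), so quadratic reciprocity gives (193|841) = (841|193). Reduce: 841 ≡ 69 (mod 193). Now have (69|193).
69 ≡ 1 (mod 4), so quadratic reciprocity gives (69|193) = (193|69). Reduce: 193 ≡ 55 (mod 69). Now have (55|69).
69 ≡ 1 (mod 4), so quadratic reciprocity gives (55|69) = (69|55). Reduce: 69 ≡ 14 (mod 55). Now have (14|55).
Factor out 2: 14 = 2·7. Since 55 ≡ 7 (mod 8), (2|55) = +1. Now have (7|55).
Both 7 ≡ 3 and 55 ≡ 3 (mod 4), so reciprocity gives (7|55) = -(55|7). Reduce: 55 ≡ 6 (mod 7). Now have -(6|7).
Factor out 2: 6 = 2·3. Since 7 ≡ 7 (mod 8), (2|7) = +1. Now have -(3|7).
Both 3 ≡ 3 and 7 ≡ 3 (mod 4), so reciprocity gives (3|7) = -(7|3). Reduce: 7 ≡ 1 (mod 3). Now have (1|3).
(1|3) = 1. Collecting the sign factors: 1.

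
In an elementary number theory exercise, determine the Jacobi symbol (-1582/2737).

Reduce the numerator: -1582 ≡ 1155 (mod 2737), so (-1582/2737) = (1155/2737).
2737 ≡ 1 (mod 4), so quadratic reciprocity gives (1155/2737) = (2737/1155). Reduce: 2737 ≡ 427 (mod 1155). Now have (427/1155).
Both 427 ≡ 3 and 1155 ≡ 3 (mod 4), so reciprocity gives (427/1155) = -(1155/427). Reduce: 1155 ≡ 301 (mod 427). Now have -(301/427).
301 ≡ 1 (mod 4), so quadratic reciprocity gives (301/427) = (427/301). Reduce: 427 ≡ 126 (mod 301). Now have -(126/301).
Factor out 2: 126 = 2·63. Since 301 ≡ 5 (mod 8), (2/301) = -1. Now have (63/301).
301 ≡ 1 (mod 4), so quadratic reciprocity gives (63/301) = (301/63). Reduce: 301 ≡ 49 (mod 63). Now have (49/63).
49 ≡ 1 (mod 4), so quadratic reciprocity gives (49/63) = (63/49). Reduce: 63 ≡ 14 (mod 49). Now have (14/49).
Factor out 2: 14 = 2·7. Since 49 ≡ 1 (mod 8), (2/49) = +1. Now have (7/49).
49 ≡ 1 (mod 4), so quadratic reciprocity gives (7/49) = (49/7). Reduce: 49 ≡ 0 (mod 7). Now have (0/7).
The numerator is now 0 with denominator 7 > 1: the symbol is 0.

0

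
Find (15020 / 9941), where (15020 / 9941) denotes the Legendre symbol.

Reduce the numerator: 15020 ≡ 5079 (mod 9941), so (15020 / 9941) = (5079 / 9941).
9941 ≡ 1 (mod 4), so quadratic reciprocity gives (5079 / 9941) = (9941 / 5079). Reduce: 9941 ≡ 4862 (mod 5079). Now have (4862 / 5079).
Factor out 2: 4862 = 2·2431. Since 5079 ≡ 7 (mod 8), (2 / 5079) = +1. Now have (2431 / 5079).
Both 2431 ≡ 3 and 5079 ≡ 3 (mod 4), so reciprocity gives (2431 / 5079) = -(5079 / 2431). Reduce: 5079 ≡ 217 (mod 2431). Now have -(217 / 2431).
217 ≡ 1 (mod 4), so quadratic reciprocity gives (217 / 2431) = (2431 / 217). Reduce: 2431 ≡ 44 (mod 217). Now have -(44 / 217).
Factor out 2: 44 = 2^2·11. Since 217 ≡ 1 (mod 8), (2 / 217) = +1, and (2 / 217)^2 = +1. Now have -(11 / 217).
217 ≡ 1 (mod 4), so quadratic reciprocity gives (11 / 217) = (217 / 11). Reduce: 217 ≡ 8 (mod 11). Now have -(8 / 11).
Factor out 2: 8 = 2^3. Since 11 ≡ 3 (mod 8), (2 / 11) = -1, and (2 / 11)^3 = -1. Now have (1 / 11).
(1 / 11) = 1. Collecting the sign factors: 1.

1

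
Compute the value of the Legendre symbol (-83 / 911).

Reduce the numerator: -83 ≡ 828 (mod 911), so (-83 / 911) = (828 / 911).
Factor out 2: 828 = 2^2·207. Since 911 ≡ 7 (mod 8), (2 / 911) = +1, and (2 / 911)^2 = +1. Now have (207 / 911).
Both 207 ≡ 3 and 911 ≡ 3 (mod 4), so reciprocity gives (207 / 911) = -(911 / 207). Reduce: 911 ≡ 83 (mod 207). Now have -(83 / 207).
Both 83 ≡ 3 and 207 ≡ 3 (mod 4), so reciprocity gives (83 / 207) = -(207 / 83). Reduce: 207 ≡ 41 (mod 83). Now have (41 / 83).
41 ≡ 1 (mod 4), so quadratic reciprocity gives (41 / 83) = (83 / 41). Reduce: 83 ≡ 1 (mod 41). Now have (1 / 41).
(1 / 41) = 1. Collecting the sign factors: 1.

1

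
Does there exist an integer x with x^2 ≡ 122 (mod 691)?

Factor out 2: 122 = 2·61. Since 691 ≡ 3 (mod 8), (2/691) = -1. Now have -(61/691).
61 ≡ 1 (mod 4), so quadratic reciprocity gives (61/691) = (691/61). Reduce: 691 ≡ 20 (mod 61). Now have -(20/61).
Factor out 2: 20 = 2^2·5. Since 61 ≡ 5 (mod 8), (2/61) = -1, and (2/61)^2 = +1. Now have -(5/61).
5 ≡ 1 (mod 4), so quadratic reciprocity gives (5/61) = (61/5). Reduce: 61 ≡ 1 (mod 5). Now have -(1/5).
(1/5) = 1. Collecting the sign factors: -1.
The Legendre symbol is -1, so x^2 ≡ 122 (mod 691) has no solution.

no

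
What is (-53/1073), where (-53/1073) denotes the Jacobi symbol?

Reduce the numerator: -53 ≡ 1020 (mod 1073), so (-53/1073) = (1020/1073).
Factor out 2: 1020 = 2^2·255. Since 1073 ≡ 1 (mod 8), (2/1073) = +1, and (2/1073)^2 = +1. Now have (255/1073).
1073 ≡ 1 (mod 4), so quadratic reciprocity gives (255/1073) = (1073/255). Reduce: 1073 ≡ 53 (mod 255). Now have (53/255).
53 ≡ 1 (mod 4), so quadratic reciprocity gives (53/255) = (255/53). Reduce: 255 ≡ 43 (mod 53). Now have (43/53).
53 ≡ 1 (mod 4), so quadratic reciprocity gives (43/53) = (53/43). Reduce: 53 ≡ 10 (mod 43). Now have (10/43).
Factor out 2: 10 = 2·5. Since 43 ≡ 3 (mod 8), (2/43) = -1. Now have -(5/43).
5 ≡ 1 (mod 4), so quadratic reciprocity gives (5/43) = (43/5). Reduce: 43 ≡ 3 (mod 5). Now have -(3/5).
5 ≡ 1 (mod 4), so quadratic reciprocity gives (3/5) = (5/3). Reduce: 5 ≡ 2 (mod 3). Now have -(2/3).
Factor out 2: 2 = 2. Since 3 ≡ 3 (mod 8), (2/3) = -1. Now have (1/3).
(1/3) = 1. Collecting the sign factors: 1.

1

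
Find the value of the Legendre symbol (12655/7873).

-1

(12655/7873)
  = (4782/7873)    [12655 ≡ 4782 mod 7873]
  = (2391/7873)    [7873 ≡ 1 mod 8 ⇒ (2/7873) = +1]
  = (7873/2391)    [QR: 7873 ≡ 1 mod 4, sign kept]
  = (700/2391)    [7873 ≡ 700 mod 2391]
  = (175/2391)    [2391 ≡ 7 mod 8 ⇒ (2/2391)^2 = +1]
  = -(2391/175)    [QR: both ≡ 3 mod 4, sign flips]
  = -(116/175)    [2391 ≡ 116 mod 175]
  = -(29/175)    [175 ≡ 7 mod 8 ⇒ (2/175)^2 = +1]
  = -(175/29)    [QR: 29 ≡ 1 mod 4, sign kept]
  = -(1/29)    [175 ≡ 1 mod 29]
  = -1    [(1/29) = 1]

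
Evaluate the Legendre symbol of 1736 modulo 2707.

1

Factor out 2: 1736 = 2^3·217. Since 2707 ≡ 3 (mod 8), (2|2707) = -1, and (2|2707)^3 = -1. Now have -(217|2707).
217 ≡ 1 (mod 4), so quadratic reciprocity gives (217|2707) = (2707|217). Reduce: 2707 ≡ 103 (mod 217). Now have -(103|217).
217 ≡ 1 (mod 4), so quadratic reciprocity gives (103|217) = (217|103). Reduce: 217 ≡ 11 (mod 103). Now have -(11|103).
Both 11 ≡ 3 and 103 ≡ 3 (mod 4), so reciprocity gives (11|103) = -(103|11). Reduce: 103 ≡ 4 (mod 11). Now have (4|11).
Factor out 2: 4 = 2^2. Since 11 ≡ 3 (mod 8), (2|11) = -1, and (2|11)^2 = +1. Now have (1|11).
(1|11) = 1. Collecting the sign factors: 1.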